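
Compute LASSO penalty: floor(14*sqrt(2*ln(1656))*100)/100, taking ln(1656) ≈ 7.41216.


ln(1656) ≈ 7.41216.
2*ln(n) ≈ 14.82432.
sqrt(2*ln(n)) ≈ sqrt(14.82432) ≈ 3.850236.
lambda ≈ 14*3.850236 = 53.903304.
floor(lambda*100)/100 = 53.90.

53.90


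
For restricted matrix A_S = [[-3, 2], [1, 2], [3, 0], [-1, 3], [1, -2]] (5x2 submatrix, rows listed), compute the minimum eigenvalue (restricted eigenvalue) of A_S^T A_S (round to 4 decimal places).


A_S^T A_S = [[21, -9], [-9, 21]].
trace = 42.
det = 360.
disc = trace^2 - 4*det = 1764 - 4*360 = 324.
sqrt(324) = 18.
lam_min = (42 - 18)/2 = 12 = 12.0000.

12.0000


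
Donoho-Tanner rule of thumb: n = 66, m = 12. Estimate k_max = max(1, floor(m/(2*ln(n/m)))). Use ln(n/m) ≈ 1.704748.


n/m = 66/12 = 11/2.
ln(n/m) ≈ 1.704748.
2*ln(n/m) ≈ 3.409496.
m/(2*ln(n/m)) ≈ 12/3.409496 ≈ 3.5196.
floor = 3.
k_max = max(1, 3) = 3.

3


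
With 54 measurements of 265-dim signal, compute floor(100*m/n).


100*m/n = 100*54/265 ≈ 20.3774.
floor = 20.

20


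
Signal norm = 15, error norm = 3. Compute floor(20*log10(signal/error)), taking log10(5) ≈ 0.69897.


||x||/||e|| = 15/3 = 5.
log10(5) ≈ 0.69897.
20*log10(||x||/||e||) ≈ 20*0.69897 = 13.9794.
floor(13.9794) = 13.

13


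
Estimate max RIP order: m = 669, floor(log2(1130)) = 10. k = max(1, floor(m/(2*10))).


floor(log2(1130)) = 10.
2*10 = 20.
m/(2*floor(log2(n))) = 669/20 ≈ 33.45.
floor = 33.
k = max(1, 33) = 33.

33


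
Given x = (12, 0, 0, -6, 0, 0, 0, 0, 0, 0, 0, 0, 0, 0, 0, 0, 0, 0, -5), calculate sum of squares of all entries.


Non-zero entries: [(0, 12), (3, -6), (18, -5)]
Squares: [144, 36, 25]
||x||_2^2 = sum = 205.

205


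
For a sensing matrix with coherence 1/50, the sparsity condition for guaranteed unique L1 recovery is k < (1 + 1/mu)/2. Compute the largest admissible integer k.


1/mu = 50.
1 + 1/mu = 51.
(1 + 1/mu)/2 = 25.5 is not an integer, so k_max = floor(25.5) = 25.

25


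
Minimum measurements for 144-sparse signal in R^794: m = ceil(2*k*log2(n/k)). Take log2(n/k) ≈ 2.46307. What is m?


log2(n/k) = log2(794/144) ≈ 2.46307.
2*k*log2(n/k) ≈ 2*144*2.46307 = 709.36416.
m = ceil(709.36416) = 710.

710


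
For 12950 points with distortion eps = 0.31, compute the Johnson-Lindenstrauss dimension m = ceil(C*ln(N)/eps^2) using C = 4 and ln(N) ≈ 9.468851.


ln(12950) ≈ 9.468851.
eps^2 = 0.31^2 = 0.0961.
C*ln(N)/eps^2 ≈ 4*9.468851/0.0961 ≈ 394.1249.
m = ceil(394.1249) = 395.

395


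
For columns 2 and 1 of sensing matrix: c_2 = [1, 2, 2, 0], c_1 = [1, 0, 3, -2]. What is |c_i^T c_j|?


Inner product: 1*1 + 2*0 + 2*3 + 0*-2
Products: [1, 0, 6, 0]
Sum = 7.
|dot| = 7.

7


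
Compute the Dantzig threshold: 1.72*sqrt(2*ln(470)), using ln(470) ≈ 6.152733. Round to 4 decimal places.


ln(470) ≈ 6.152733.
2*ln(n) ≈ 12.305466.
sqrt(2*ln(n)) ≈ sqrt(12.305466) ≈ 3.507915.
threshold ≈ 1.72*3.507915 = 6.0336138 ≈ 6.0336.

6.0336


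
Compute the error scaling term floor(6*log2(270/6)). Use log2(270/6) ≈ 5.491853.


log2(n/k) = log2(270/6) ≈ 5.491853.
k*log2(n/k) ≈ 6*5.491853 = 32.951118.
floor(32.951118) = 32.

32


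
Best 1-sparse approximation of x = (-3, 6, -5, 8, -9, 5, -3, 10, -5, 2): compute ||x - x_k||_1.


Sorted |x_i| descending: [10, 9, 8, 6, 5, 5, 5, 3, 3, 2]
Keep top 1: [10]
Tail entries: [9, 8, 6, 5, 5, 5, 3, 3, 2]
L1 error = sum of tail = 46.

46


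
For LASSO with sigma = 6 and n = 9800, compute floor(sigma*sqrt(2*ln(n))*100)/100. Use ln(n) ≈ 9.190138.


ln(9800) ≈ 9.190138.
2*ln(n) ≈ 18.380276.
sqrt(2*ln(n)) ≈ sqrt(18.380276) ≈ 4.287222.
lambda ≈ 6*4.287222 = 25.723332.
floor(lambda*100)/100 = 25.72.

25.72


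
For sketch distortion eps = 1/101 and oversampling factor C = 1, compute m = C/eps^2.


1/eps = 101.
(1/eps)^2 = 10201.
m = 1*10201 = 10201.

10201


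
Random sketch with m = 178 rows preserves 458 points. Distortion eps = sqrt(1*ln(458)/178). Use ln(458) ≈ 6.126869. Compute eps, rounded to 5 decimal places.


ln(458) ≈ 6.126869.
1*ln(N)/m ≈ 1*6.126869/178 ≈ 0.03442061.
eps = sqrt(0.03442061) ≈ 0.1855279 ≈ 0.18553.

0.18553


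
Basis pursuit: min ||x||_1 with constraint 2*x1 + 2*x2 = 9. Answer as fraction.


Axis intercepts:
  x1 = 9/2, x2 = 0: L1 = 9/2
  x1 = 0, x2 = 9/2: L1 = 9/2
x* = (9/2, 0)
||x*||_1 = 9/2.

9/2


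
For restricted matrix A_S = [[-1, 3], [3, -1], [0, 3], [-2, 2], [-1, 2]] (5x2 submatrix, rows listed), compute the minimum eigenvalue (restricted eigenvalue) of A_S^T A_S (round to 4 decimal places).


A_S^T A_S = [[15, -12], [-12, 27]].
trace = 42.
det = 261.
disc = trace^2 - 4*det = 1764 - 4*261 = 720.
sqrt(720) ≈ 26.832816.
lam_min = (42 - sqrt(720))/2 ≈ (42 - 26.832816)/2 = 7.583592 ≈ 7.5836.

7.5836


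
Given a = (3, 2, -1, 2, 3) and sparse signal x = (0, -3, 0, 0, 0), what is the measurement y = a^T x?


Non-zero terms: ['2*-3']
Products: [-6]
y = sum = -6.

-6


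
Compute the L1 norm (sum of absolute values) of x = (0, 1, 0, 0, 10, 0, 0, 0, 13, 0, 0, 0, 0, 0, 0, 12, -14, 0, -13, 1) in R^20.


Non-zero entries: [(1, 1), (4, 10), (8, 13), (15, 12), (16, -14), (18, -13), (19, 1)]
Absolute values: [1, 10, 13, 12, 14, 13, 1]
||x||_1 = sum = 64.

64


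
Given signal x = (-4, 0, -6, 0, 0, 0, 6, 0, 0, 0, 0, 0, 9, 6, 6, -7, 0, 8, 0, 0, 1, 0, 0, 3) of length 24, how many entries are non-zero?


Non-zero positions: [0, 2, 6, 12, 13, 14, 15, 17, 20, 23].
Sparsity = 10.

10


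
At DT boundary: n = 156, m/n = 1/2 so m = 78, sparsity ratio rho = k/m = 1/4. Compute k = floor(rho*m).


m = 1/2*156 = 78.
rho = 1/4.
rho*m = 1/4*78 = 19.5.
k = floor(19.5) = 19.

19


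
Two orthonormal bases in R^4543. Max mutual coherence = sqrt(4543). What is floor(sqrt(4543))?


67^2 = 4489 <= 4543 < 4624 = 68^2, so 67 <= sqrt(4543) < 68.
floor(sqrt(4543)) = 67.

67


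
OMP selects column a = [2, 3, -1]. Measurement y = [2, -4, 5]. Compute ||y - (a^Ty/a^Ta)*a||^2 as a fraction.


a^T a = 14.
a^T y = -13.
coeff = -13/14 = -13/14.
||r||^2 = 461/14.

461/14


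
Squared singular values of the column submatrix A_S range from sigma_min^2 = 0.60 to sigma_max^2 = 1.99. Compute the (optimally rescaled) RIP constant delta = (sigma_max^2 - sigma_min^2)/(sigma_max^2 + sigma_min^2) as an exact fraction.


lambda_max - lambda_min = 1.99 - 0.60 = 1.39.
lambda_max + lambda_min = 1.99 + 0.60 = 2.59.
delta = 1.39/2.59 = 139/259.

139/259


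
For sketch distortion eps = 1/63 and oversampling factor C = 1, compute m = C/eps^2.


1/eps = 63.
(1/eps)^2 = 3969.
m = 1*3969 = 3969.

3969


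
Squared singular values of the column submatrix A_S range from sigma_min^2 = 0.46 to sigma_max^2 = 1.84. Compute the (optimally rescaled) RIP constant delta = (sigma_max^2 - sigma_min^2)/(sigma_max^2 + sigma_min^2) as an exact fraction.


lambda_max - lambda_min = 1.84 - 0.46 = 1.38.
lambda_max + lambda_min = 1.84 + 0.46 = 2.30.
delta = 1.38/2.30 = 138/230 = 3/5.

3/5


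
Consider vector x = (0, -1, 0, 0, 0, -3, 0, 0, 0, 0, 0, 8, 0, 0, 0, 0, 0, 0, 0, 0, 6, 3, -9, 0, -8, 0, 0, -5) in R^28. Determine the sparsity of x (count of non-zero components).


Non-zero positions: [1, 5, 11, 20, 21, 22, 24, 27].
Sparsity = 8.

8


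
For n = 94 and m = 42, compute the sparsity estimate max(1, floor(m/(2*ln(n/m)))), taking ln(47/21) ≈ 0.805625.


n/m = 94/42 = 47/21.
ln(n/m) ≈ 0.805625.
2*ln(n/m) ≈ 1.61125.
m/(2*ln(n/m)) ≈ 42/1.61125 ≈ 26.0667.
floor = 26.
k_max = max(1, 26) = 26.

26


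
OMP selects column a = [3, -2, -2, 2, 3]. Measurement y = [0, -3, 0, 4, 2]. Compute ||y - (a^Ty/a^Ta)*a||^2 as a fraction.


a^T a = 30.
a^T y = 20.
coeff = 20/30 = 2/3.
||r||^2 = 47/3.

47/3


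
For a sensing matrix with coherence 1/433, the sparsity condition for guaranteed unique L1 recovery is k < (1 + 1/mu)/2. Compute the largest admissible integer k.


1/mu = 433.
1 + 1/mu = 434.
(1 + 1/mu)/2 = 217 is an integer and the inequality is strict, so k_max = 217 - 1 = 216.

216


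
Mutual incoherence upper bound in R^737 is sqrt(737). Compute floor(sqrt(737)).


27^2 = 729 <= 737 < 784 = 28^2, so 27 <= sqrt(737) < 28.
floor(sqrt(737)) = 27.

27


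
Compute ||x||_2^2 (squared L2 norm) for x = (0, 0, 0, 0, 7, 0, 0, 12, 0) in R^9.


Non-zero entries: [(4, 7), (7, 12)]
Squares: [49, 144]
||x||_2^2 = sum = 193.

193


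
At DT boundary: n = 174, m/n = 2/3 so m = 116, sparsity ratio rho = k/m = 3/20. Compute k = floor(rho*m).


m = 2/3*174 = 116.
rho = 3/20.
rho*m = 3/20*116 = 17.4.
k = floor(17.4) = 17.

17


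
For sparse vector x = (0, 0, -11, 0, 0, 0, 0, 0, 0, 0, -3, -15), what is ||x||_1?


Non-zero entries: [(2, -11), (10, -3), (11, -15)]
Absolute values: [11, 3, 15]
||x||_1 = sum = 29.

29


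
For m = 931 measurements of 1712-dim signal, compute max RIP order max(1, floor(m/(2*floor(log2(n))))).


floor(log2(1712)) = 10.
2*10 = 20.
m/(2*floor(log2(n))) = 931/20 ≈ 46.55.
floor = 46.
k = max(1, 46) = 46.

46


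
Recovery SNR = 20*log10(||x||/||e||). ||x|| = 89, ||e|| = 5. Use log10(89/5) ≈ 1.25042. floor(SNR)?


||x||/||e|| = 89/5.
log10(89/5) ≈ 1.25042.
20*log10(||x||/||e||) ≈ 20*1.25042 = 25.0084.
floor(25.0084) = 25.

25


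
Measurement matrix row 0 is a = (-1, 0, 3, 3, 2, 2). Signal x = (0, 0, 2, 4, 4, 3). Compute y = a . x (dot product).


Non-zero terms: ['3*2', '3*4', '2*4', '2*3']
Products: [6, 12, 8, 6]
y = sum = 32.

32


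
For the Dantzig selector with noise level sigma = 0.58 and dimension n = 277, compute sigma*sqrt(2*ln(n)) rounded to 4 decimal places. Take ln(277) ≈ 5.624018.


ln(277) ≈ 5.624018.
2*ln(n) ≈ 11.248036.
sqrt(2*ln(n)) ≈ sqrt(11.248036) ≈ 3.353809.
threshold ≈ 0.58*3.353809 = 1.94520922 ≈ 1.9452.

1.9452


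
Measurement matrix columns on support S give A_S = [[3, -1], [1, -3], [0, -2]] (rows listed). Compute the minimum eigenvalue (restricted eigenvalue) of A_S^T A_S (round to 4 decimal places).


A_S^T A_S = [[10, -6], [-6, 14]].
trace = 24.
det = 104.
disc = trace^2 - 4*det = 576 - 4*104 = 160.
sqrt(160) ≈ 12.649111.
lam_min = (24 - sqrt(160))/2 ≈ (24 - 12.649111)/2 = 5.6754445 ≈ 5.6754.

5.6754


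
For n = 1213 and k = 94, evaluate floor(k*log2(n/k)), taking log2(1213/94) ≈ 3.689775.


log2(n/k) = log2(1213/94) ≈ 3.689775.
k*log2(n/k) ≈ 94*3.689775 = 346.83885.
floor(346.83885) = 346.

346


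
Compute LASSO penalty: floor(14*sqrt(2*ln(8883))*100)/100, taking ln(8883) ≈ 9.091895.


ln(8883) ≈ 9.091895.
2*ln(n) ≈ 18.18379.
sqrt(2*ln(n)) ≈ sqrt(18.18379) ≈ 4.264246.
lambda ≈ 14*4.264246 = 59.699444.
floor(lambda*100)/100 = 59.69.

59.69


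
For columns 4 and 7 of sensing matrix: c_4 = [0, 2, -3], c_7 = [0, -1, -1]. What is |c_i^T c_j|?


Inner product: 0*0 + 2*-1 + -3*-1
Products: [0, -2, 3]
Sum = 1.
|dot| = 1.

1


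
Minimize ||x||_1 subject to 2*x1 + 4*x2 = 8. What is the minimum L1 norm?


Axis intercepts:
  x1 = 4, x2 = 0: L1 = 4
  x1 = 0, x2 = 2: L1 = 2
x* = (0, 2)
||x*||_1 = 2.

2


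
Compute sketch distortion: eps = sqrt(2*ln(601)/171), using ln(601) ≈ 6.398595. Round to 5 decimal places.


ln(601) ≈ 6.398595.
2*ln(N)/m ≈ 2*6.398595/171 ≈ 0.07483737.
eps = sqrt(0.07483737) ≈ 0.2735642 ≈ 0.27356.

0.27356


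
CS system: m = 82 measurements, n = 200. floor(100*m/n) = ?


100*m/n = 100*82/200 ≈ 41.0.
floor = 41.

41


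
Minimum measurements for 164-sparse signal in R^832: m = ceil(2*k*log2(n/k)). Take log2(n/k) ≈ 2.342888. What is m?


log2(n/k) = log2(832/164) ≈ 2.342888.
2*k*log2(n/k) ≈ 2*164*2.342888 = 768.467264.
m = ceil(768.467264) = 769.

769


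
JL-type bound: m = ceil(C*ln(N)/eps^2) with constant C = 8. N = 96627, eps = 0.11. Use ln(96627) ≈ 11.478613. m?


ln(96627) ≈ 11.478613.
eps^2 = 0.11^2 = 0.0121.
C*ln(N)/eps^2 ≈ 8*11.478613/0.0121 ≈ 7589.1656.
m = ceil(7589.1656) = 7590.

7590


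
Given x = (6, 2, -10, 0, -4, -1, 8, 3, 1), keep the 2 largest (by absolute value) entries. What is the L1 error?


Sorted |x_i| descending: [10, 8, 6, 4, 3, 2, 1, 1, 0]
Keep top 2: [10, 8]
Tail entries: [6, 4, 3, 2, 1, 1, 0]
L1 error = sum of tail = 17.

17


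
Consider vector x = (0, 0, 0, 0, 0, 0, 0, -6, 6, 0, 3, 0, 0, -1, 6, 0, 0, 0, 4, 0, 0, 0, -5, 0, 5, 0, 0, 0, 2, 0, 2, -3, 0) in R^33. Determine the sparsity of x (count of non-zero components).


Non-zero positions: [7, 8, 10, 13, 14, 18, 22, 24, 28, 30, 31].
Sparsity = 11.

11


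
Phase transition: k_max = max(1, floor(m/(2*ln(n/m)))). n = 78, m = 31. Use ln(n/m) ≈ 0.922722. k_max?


n/m = 78/31.
ln(n/m) ≈ 0.922722.
2*ln(n/m) ≈ 1.845444.
m/(2*ln(n/m)) ≈ 31/1.845444 ≈ 16.7981.
floor = 16.
k_max = max(1, 16) = 16.

16


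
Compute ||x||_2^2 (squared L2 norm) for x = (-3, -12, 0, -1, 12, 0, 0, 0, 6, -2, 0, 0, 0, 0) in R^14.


Non-zero entries: [(0, -3), (1, -12), (3, -1), (4, 12), (8, 6), (9, -2)]
Squares: [9, 144, 1, 144, 36, 4]
||x||_2^2 = sum = 338.

338


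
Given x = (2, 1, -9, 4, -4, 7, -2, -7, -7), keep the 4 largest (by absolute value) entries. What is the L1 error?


Sorted |x_i| descending: [9, 7, 7, 7, 4, 4, 2, 2, 1]
Keep top 4: [9, 7, 7, 7]
Tail entries: [4, 4, 2, 2, 1]
L1 error = sum of tail = 13.

13


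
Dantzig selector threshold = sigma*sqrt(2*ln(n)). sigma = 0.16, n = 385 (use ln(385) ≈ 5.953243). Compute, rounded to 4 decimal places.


ln(385) ≈ 5.953243.
2*ln(n) ≈ 11.906486.
sqrt(2*ln(n)) ≈ sqrt(11.906486) ≈ 3.450578.
threshold ≈ 0.16*3.450578 = 0.55209248 ≈ 0.5521.

0.5521


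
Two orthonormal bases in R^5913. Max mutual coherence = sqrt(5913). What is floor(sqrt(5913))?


76^2 = 5776 <= 5913 < 5929 = 77^2, so 76 <= sqrt(5913) < 77.
floor(sqrt(5913)) = 76.

76


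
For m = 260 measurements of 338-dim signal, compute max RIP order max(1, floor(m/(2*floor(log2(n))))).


floor(log2(338)) = 8.
2*8 = 16.
m/(2*floor(log2(n))) = 260/16 ≈ 16.25.
floor = 16.
k = max(1, 16) = 16.

16


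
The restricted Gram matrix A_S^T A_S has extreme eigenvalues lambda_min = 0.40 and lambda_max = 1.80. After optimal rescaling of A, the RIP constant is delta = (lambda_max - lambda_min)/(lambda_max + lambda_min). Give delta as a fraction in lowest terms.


lambda_max - lambda_min = 1.80 - 0.40 = 1.40.
lambda_max + lambda_min = 1.80 + 0.40 = 2.20.
delta = 1.40/2.20 = 140/220 = 7/11.

7/11


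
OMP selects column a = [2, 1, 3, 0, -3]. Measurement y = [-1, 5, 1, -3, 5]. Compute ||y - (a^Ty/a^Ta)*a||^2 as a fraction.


a^T a = 23.
a^T y = -9.
coeff = -9/23 = -9/23.
||r||^2 = 1322/23.

1322/23


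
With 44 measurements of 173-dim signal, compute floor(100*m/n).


100*m/n = 100*44/173 ≈ 25.4335.
floor = 25.

25


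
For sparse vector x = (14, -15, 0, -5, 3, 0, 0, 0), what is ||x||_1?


Non-zero entries: [(0, 14), (1, -15), (3, -5), (4, 3)]
Absolute values: [14, 15, 5, 3]
||x||_1 = sum = 37.

37


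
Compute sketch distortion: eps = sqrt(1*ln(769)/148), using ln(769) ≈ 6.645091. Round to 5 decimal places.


ln(769) ≈ 6.645091.
1*ln(N)/m ≈ 1*6.645091/148 ≈ 0.04489926.
eps = sqrt(0.04489926) ≈ 0.2118945 ≈ 0.21189.

0.21189


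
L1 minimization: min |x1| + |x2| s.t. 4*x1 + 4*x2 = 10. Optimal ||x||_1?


Axis intercepts:
  x1 = 5/2, x2 = 0: L1 = 5/2
  x1 = 0, x2 = 5/2: L1 = 5/2
x* = (5/2, 0)
||x*||_1 = 5/2.

5/2


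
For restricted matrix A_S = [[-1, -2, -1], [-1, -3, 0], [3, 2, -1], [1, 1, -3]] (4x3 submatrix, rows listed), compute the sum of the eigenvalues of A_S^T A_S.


Sum of eigenvalues of A_S^T A_S = trace(A_S^T A_S) = sum of squared column norms of A_S.
A_S^T A_S diagonal: [12, 18, 11].
trace = 12 + 18 + 11 = 41.

41


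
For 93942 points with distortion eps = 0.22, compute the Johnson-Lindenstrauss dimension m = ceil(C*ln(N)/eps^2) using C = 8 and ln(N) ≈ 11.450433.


ln(93942) ≈ 11.450433.
eps^2 = 0.22^2 = 0.0484.
C*ln(N)/eps^2 ≈ 8*11.450433/0.0484 ≈ 1892.6336.
m = ceil(1892.6336) = 1893.

1893


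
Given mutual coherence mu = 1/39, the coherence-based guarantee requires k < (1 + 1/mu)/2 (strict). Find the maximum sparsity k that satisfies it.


1/mu = 39.
1 + 1/mu = 40.
(1 + 1/mu)/2 = 20 is an integer and the inequality is strict, so k_max = 20 - 1 = 19.

19


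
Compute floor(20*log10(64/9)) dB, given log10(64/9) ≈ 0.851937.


||x||/||e|| = 64/9.
log10(64/9) ≈ 0.851937.
20*log10(||x||/||e||) ≈ 20*0.851937 = 17.03874.
floor(17.03874) = 17.

17


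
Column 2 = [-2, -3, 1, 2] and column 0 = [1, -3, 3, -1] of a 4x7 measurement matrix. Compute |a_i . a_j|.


Inner product: -2*1 + -3*-3 + 1*3 + 2*-1
Products: [-2, 9, 3, -2]
Sum = 8.
|dot| = 8.

8


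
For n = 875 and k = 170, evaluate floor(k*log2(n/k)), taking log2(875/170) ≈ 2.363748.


log2(n/k) = log2(875/170) ≈ 2.363748.
k*log2(n/k) ≈ 170*2.363748 = 401.83716.
floor(401.83716) = 401.

401


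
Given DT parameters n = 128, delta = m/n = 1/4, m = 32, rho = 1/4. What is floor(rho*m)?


m = 1/4*128 = 32.
rho = 1/4.
rho*m = 1/4*32 = 8.
k = floor(8) = 8.

8


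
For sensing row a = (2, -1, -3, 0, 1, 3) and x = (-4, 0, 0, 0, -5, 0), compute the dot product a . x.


Non-zero terms: ['2*-4', '1*-5']
Products: [-8, -5]
y = sum = -13.

-13


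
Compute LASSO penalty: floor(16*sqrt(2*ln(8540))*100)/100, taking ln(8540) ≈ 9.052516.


ln(8540) ≈ 9.052516.
2*ln(n) ≈ 18.105032.
sqrt(2*ln(n)) ≈ sqrt(18.105032) ≈ 4.255001.
lambda ≈ 16*4.255001 = 68.080016.
floor(lambda*100)/100 = 68.08.

68.08


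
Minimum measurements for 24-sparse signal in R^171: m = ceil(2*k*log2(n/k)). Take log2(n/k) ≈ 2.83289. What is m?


log2(n/k) = log2(171/24) ≈ 2.83289.
2*k*log2(n/k) ≈ 2*24*2.83289 = 135.97872.
m = ceil(135.97872) = 136.

136


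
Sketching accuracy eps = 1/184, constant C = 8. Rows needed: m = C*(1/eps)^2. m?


1/eps = 184.
(1/eps)^2 = 33856.
m = 8*33856 = 270848.

270848


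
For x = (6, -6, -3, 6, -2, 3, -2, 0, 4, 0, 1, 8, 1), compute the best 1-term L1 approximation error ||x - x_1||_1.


Sorted |x_i| descending: [8, 6, 6, 6, 4, 3, 3, 2, 2, 1, 1, 0, 0]
Keep top 1: [8]
Tail entries: [6, 6, 6, 4, 3, 3, 2, 2, 1, 1, 0, 0]
L1 error = sum of tail = 34.

34


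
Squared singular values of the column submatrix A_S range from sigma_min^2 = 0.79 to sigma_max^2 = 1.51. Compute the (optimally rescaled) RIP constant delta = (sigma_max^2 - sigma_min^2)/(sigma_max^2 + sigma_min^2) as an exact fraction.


lambda_max - lambda_min = 1.51 - 0.79 = 0.72.
lambda_max + lambda_min = 1.51 + 0.79 = 2.30.
delta = 0.72/2.30 = 72/230 = 36/115.

36/115


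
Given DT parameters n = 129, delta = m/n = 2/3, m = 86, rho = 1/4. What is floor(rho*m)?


m = 2/3*129 = 86.
rho = 1/4.
rho*m = 1/4*86 = 21.5.
k = floor(21.5) = 21.

21


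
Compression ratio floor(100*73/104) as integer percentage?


100*m/n = 100*73/104 ≈ 70.1923.
floor = 70.

70


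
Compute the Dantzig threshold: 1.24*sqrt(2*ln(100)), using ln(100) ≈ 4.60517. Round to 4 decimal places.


ln(100) ≈ 4.60517.
2*ln(n) ≈ 9.21034.
sqrt(2*ln(n)) ≈ sqrt(9.21034) ≈ 3.034854.
threshold ≈ 1.24*3.034854 = 3.76321896 ≈ 3.7632.

3.7632


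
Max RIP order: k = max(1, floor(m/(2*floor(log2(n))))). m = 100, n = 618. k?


floor(log2(618)) = 9.
2*9 = 18.
m/(2*floor(log2(n))) = 100/18 ≈ 5.5556.
floor = 5.
k = max(1, 5) = 5.

5


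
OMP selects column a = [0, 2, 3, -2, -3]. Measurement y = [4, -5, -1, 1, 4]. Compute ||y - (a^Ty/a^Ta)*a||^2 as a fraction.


a^T a = 26.
a^T y = -27.
coeff = -27/26 = -27/26.
||r||^2 = 805/26.

805/26


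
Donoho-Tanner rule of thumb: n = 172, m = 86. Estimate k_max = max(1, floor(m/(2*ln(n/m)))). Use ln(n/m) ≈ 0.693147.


n/m = 172/86 = 2.
ln(n/m) ≈ 0.693147.
2*ln(n/m) ≈ 1.386294.
m/(2*ln(n/m)) ≈ 86/1.386294 ≈ 62.0359.
floor = 62.
k_max = max(1, 62) = 62.

62


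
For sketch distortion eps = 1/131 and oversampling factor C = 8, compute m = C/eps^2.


1/eps = 131.
(1/eps)^2 = 17161.
m = 8*17161 = 137288.

137288


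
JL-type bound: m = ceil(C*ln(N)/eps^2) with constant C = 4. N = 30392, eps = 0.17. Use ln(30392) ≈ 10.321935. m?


ln(30392) ≈ 10.321935.
eps^2 = 0.17^2 = 0.0289.
C*ln(N)/eps^2 ≈ 4*10.321935/0.0289 ≈ 1428.6415.
m = ceil(1428.6415) = 1429.

1429


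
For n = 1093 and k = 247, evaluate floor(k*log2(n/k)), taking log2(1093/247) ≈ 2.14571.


log2(n/k) = log2(1093/247) ≈ 2.14571.
k*log2(n/k) ≈ 247*2.14571 = 529.99037.
floor(529.99037) = 529.

529


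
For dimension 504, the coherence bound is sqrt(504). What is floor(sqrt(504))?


22^2 = 484 <= 504 < 529 = 23^2, so 22 <= sqrt(504) < 23.
floor(sqrt(504)) = 22.

22


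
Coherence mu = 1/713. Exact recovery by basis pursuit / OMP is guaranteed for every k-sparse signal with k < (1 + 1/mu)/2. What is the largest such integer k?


1/mu = 713.
1 + 1/mu = 714.
(1 + 1/mu)/2 = 357 is an integer and the inequality is strict, so k_max = 357 - 1 = 356.

356


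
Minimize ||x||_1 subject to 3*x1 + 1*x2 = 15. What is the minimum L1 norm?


Axis intercepts:
  x1 = 5, x2 = 0: L1 = 5
  x1 = 0, x2 = 15: L1 = 15
x* = (5, 0)
||x*||_1 = 5.

5


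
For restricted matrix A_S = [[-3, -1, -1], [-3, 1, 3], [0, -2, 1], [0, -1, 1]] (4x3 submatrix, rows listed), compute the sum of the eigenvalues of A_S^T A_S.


Sum of eigenvalues of A_S^T A_S = trace(A_S^T A_S) = sum of squared column norms of A_S.
A_S^T A_S diagonal: [18, 7, 12].
trace = 18 + 7 + 12 = 37.

37


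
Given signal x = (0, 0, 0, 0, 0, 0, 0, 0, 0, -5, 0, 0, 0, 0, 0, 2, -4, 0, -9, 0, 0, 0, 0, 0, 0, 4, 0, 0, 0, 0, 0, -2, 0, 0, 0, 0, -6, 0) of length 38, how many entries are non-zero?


Non-zero positions: [9, 15, 16, 18, 25, 31, 36].
Sparsity = 7.

7


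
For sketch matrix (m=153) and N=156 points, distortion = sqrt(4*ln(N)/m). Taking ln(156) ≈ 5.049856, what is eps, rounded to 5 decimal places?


ln(156) ≈ 5.049856.
4*ln(N)/m ≈ 4*5.049856/153 ≈ 0.13202238.
eps = sqrt(0.13202238) ≈ 0.3633488 ≈ 0.36335.

0.36335


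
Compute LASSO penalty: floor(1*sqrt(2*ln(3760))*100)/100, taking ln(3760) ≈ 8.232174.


ln(3760) ≈ 8.232174.
2*ln(n) ≈ 16.464348.
sqrt(2*ln(n)) ≈ sqrt(16.464348) ≈ 4.057628.
lambda ≈ 1*4.057628 = 4.057628.
floor(lambda*100)/100 = 4.05.

4.05


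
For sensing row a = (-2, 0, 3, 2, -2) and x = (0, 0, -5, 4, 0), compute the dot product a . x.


Non-zero terms: ['3*-5', '2*4']
Products: [-15, 8]
y = sum = -7.

-7


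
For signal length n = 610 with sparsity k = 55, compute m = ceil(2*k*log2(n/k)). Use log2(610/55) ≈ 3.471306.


log2(n/k) = log2(610/55) ≈ 3.471306.
2*k*log2(n/k) ≈ 2*55*3.471306 = 381.84366.
m = ceil(381.84366) = 382.

382


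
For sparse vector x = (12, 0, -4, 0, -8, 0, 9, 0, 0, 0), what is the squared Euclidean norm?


Non-zero entries: [(0, 12), (2, -4), (4, -8), (6, 9)]
Squares: [144, 16, 64, 81]
||x||_2^2 = sum = 305.

305


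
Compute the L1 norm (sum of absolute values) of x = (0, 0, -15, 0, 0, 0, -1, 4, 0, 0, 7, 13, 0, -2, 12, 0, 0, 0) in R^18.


Non-zero entries: [(2, -15), (6, -1), (7, 4), (10, 7), (11, 13), (13, -2), (14, 12)]
Absolute values: [15, 1, 4, 7, 13, 2, 12]
||x||_1 = sum = 54.

54


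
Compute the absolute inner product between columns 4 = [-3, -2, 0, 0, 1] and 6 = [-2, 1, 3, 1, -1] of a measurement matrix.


Inner product: -3*-2 + -2*1 + 0*3 + 0*1 + 1*-1
Products: [6, -2, 0, 0, -1]
Sum = 3.
|dot| = 3.

3


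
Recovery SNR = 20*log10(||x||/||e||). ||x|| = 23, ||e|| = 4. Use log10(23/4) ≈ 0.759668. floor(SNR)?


||x||/||e|| = 23/4.
log10(23/4) ≈ 0.759668.
20*log10(||x||/||e||) ≈ 20*0.759668 = 15.19336.
floor(15.19336) = 15.

15


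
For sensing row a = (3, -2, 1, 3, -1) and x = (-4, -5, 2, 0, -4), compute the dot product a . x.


Non-zero terms: ['3*-4', '-2*-5', '1*2', '-1*-4']
Products: [-12, 10, 2, 4]
y = sum = 4.

4


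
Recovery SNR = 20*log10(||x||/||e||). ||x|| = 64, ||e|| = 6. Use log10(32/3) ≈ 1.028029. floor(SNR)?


||x||/||e|| = 64/6 = 32/3.
log10(32/3) ≈ 1.028029.
20*log10(||x||/||e||) ≈ 20*1.028029 = 20.56058.
floor(20.56058) = 20.

20


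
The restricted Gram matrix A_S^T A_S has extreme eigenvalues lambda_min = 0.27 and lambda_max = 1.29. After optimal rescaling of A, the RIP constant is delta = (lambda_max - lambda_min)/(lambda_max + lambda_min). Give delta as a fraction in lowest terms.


lambda_max - lambda_min = 1.29 - 0.27 = 1.02.
lambda_max + lambda_min = 1.29 + 0.27 = 1.56.
delta = 1.02/1.56 = 102/156 = 17/26.

17/26


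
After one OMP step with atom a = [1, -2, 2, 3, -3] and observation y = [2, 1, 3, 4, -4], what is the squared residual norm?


a^T a = 27.
a^T y = 30.
coeff = 30/27 = 10/9.
||r||^2 = 38/3.

38/3


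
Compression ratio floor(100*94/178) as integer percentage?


100*m/n = 100*94/178 ≈ 52.809.
floor = 52.

52


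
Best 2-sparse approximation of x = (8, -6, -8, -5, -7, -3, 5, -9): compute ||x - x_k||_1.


Sorted |x_i| descending: [9, 8, 8, 7, 6, 5, 5, 3]
Keep top 2: [9, 8]
Tail entries: [8, 7, 6, 5, 5, 3]
L1 error = sum of tail = 34.

34


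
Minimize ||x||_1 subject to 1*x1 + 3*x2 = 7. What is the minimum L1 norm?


Axis intercepts:
  x1 = 7, x2 = 0: L1 = 7
  x1 = 0, x2 = 7/3: L1 = 7/3
x* = (0, 7/3)
||x*||_1 = 7/3.

7/3


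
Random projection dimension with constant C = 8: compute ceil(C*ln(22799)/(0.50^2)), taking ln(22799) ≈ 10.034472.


ln(22799) ≈ 10.034472.
eps^2 = 0.50^2 = 0.25.
C*ln(N)/eps^2 ≈ 8*10.034472/0.25 ≈ 321.1031.
m = ceil(321.1031) = 322.

322


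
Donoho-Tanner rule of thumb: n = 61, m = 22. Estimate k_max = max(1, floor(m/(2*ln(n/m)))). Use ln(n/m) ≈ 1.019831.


n/m = 61/22.
ln(n/m) ≈ 1.019831.
2*ln(n/m) ≈ 2.039662.
m/(2*ln(n/m)) ≈ 22/2.039662 ≈ 10.7861.
floor = 10.
k_max = max(1, 10) = 10.

10


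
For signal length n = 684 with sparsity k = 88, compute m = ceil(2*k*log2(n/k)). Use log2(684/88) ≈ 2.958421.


log2(n/k) = log2(684/88) ≈ 2.958421.
2*k*log2(n/k) ≈ 2*88*2.958421 = 520.682096.
m = ceil(520.682096) = 521.

521


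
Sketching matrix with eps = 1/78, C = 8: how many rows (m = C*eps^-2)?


1/eps = 78.
(1/eps)^2 = 6084.
m = 8*6084 = 48672.

48672


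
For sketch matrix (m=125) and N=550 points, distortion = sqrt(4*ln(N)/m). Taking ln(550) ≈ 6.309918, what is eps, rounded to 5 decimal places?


ln(550) ≈ 6.309918.
4*ln(N)/m ≈ 4*6.309918/125 ≈ 0.20191738.
eps = sqrt(0.20191738) ≈ 0.4493522 ≈ 0.44935.

0.44935


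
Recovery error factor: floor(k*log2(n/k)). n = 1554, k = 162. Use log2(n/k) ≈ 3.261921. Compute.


log2(n/k) = log2(1554/162) ≈ 3.261921.
k*log2(n/k) ≈ 162*3.261921 = 528.431202.
floor(528.431202) = 528.

528


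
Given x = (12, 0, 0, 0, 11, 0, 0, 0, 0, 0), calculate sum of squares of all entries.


Non-zero entries: [(0, 12), (4, 11)]
Squares: [144, 121]
||x||_2^2 = sum = 265.

265


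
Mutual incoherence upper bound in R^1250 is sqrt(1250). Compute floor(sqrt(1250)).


35^2 = 1225 <= 1250 < 1296 = 36^2, so 35 <= sqrt(1250) < 36.
floor(sqrt(1250)) = 35.

35


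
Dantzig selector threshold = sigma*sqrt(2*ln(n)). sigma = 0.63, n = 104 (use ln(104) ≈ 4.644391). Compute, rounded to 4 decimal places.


ln(104) ≈ 4.644391.
2*ln(n) ≈ 9.288782.
sqrt(2*ln(n)) ≈ sqrt(9.288782) ≈ 3.04775.
threshold ≈ 0.63*3.04775 = 1.9200825 ≈ 1.9201.

1.9201


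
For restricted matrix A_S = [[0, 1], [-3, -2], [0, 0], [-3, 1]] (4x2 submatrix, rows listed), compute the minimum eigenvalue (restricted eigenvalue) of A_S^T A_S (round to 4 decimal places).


A_S^T A_S = [[18, 3], [3, 6]].
trace = 24.
det = 99.
disc = trace^2 - 4*det = 576 - 4*99 = 180.
sqrt(180) ≈ 13.416408.
lam_min = (24 - sqrt(180))/2 ≈ (24 - 13.416408)/2 = 5.291796 ≈ 5.2918.

5.2918


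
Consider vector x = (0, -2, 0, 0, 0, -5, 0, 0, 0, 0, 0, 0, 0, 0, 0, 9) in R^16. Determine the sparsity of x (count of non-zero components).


Non-zero positions: [1, 5, 15].
Sparsity = 3.

3


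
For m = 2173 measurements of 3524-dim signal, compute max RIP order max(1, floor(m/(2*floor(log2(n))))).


floor(log2(3524)) = 11.
2*11 = 22.
m/(2*floor(log2(n))) = 2173/22 ≈ 98.7727.
floor = 98.
k = max(1, 98) = 98.

98


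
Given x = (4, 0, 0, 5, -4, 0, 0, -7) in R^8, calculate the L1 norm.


Non-zero entries: [(0, 4), (3, 5), (4, -4), (7, -7)]
Absolute values: [4, 5, 4, 7]
||x||_1 = sum = 20.

20


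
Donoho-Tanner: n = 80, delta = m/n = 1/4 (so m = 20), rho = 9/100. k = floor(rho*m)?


m = 1/4*80 = 20.
rho = 9/100.
rho*m = 9/100*20 = 1.8.
k = floor(1.8) = 1.

1


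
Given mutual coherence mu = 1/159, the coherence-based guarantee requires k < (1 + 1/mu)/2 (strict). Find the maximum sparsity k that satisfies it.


1/mu = 159.
1 + 1/mu = 160.
(1 + 1/mu)/2 = 80 is an integer and the inequality is strict, so k_max = 80 - 1 = 79.

79


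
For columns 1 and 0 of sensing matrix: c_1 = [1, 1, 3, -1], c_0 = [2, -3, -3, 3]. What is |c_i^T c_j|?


Inner product: 1*2 + 1*-3 + 3*-3 + -1*3
Products: [2, -3, -9, -3]
Sum = -13.
|dot| = 13.

13


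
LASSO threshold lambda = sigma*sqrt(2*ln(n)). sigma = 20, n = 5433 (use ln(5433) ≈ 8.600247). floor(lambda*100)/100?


ln(5433) ≈ 8.600247.
2*ln(n) ≈ 17.200494.
sqrt(2*ln(n)) ≈ sqrt(17.200494) ≈ 4.147348.
lambda ≈ 20*4.147348 = 82.94696.
floor(lambda*100)/100 = 82.94.

82.94


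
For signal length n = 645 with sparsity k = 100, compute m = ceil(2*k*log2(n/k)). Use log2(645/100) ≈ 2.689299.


log2(n/k) = log2(645/100) ≈ 2.689299.
2*k*log2(n/k) ≈ 2*100*2.689299 = 537.8598.
m = ceil(537.8598) = 538.

538


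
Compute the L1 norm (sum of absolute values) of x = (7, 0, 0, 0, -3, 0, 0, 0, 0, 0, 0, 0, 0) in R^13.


Non-zero entries: [(0, 7), (4, -3)]
Absolute values: [7, 3]
||x||_1 = sum = 10.

10


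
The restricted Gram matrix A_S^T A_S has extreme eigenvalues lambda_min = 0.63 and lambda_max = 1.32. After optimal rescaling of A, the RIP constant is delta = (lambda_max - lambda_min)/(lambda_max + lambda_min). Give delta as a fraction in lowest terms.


lambda_max - lambda_min = 1.32 - 0.63 = 0.69.
lambda_max + lambda_min = 1.32 + 0.63 = 1.95.
delta = 0.69/1.95 = 69/195 = 23/65.

23/65


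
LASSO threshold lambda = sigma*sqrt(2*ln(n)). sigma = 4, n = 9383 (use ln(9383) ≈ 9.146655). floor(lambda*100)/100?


ln(9383) ≈ 9.146655.
2*ln(n) ≈ 18.29331.
sqrt(2*ln(n)) ≈ sqrt(18.29331) ≈ 4.277068.
lambda ≈ 4*4.277068 = 17.108272.
floor(lambda*100)/100 = 17.10.

17.10


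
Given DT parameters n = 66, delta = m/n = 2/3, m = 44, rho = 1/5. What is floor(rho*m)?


m = 2/3*66 = 44.
rho = 1/5.
rho*m = 1/5*44 = 8.8.
k = floor(8.8) = 8.

8


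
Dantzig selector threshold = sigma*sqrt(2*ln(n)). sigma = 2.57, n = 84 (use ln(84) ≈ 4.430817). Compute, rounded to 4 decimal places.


ln(84) ≈ 4.430817.
2*ln(n) ≈ 8.861634.
sqrt(2*ln(n)) ≈ sqrt(8.861634) ≈ 2.97685.
threshold ≈ 2.57*2.97685 = 7.6505045 ≈ 7.6505.

7.6505


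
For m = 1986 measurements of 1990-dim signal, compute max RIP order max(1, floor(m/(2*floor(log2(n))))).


floor(log2(1990)) = 10.
2*10 = 20.
m/(2*floor(log2(n))) = 1986/20 ≈ 99.3.
floor = 99.
k = max(1, 99) = 99.

99


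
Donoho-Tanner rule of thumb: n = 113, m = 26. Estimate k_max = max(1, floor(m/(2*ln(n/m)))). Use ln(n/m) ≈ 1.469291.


n/m = 113/26.
ln(n/m) ≈ 1.469291.
2*ln(n/m) ≈ 2.938582.
m/(2*ln(n/m)) ≈ 26/2.938582 ≈ 8.8478.
floor = 8.
k_max = max(1, 8) = 8.

8


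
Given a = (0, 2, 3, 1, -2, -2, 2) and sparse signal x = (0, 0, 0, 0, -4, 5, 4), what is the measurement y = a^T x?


Non-zero terms: ['-2*-4', '-2*5', '2*4']
Products: [8, -10, 8]
y = sum = 6.

6


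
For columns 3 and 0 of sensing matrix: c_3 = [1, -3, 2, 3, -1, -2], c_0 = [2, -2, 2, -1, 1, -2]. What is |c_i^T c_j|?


Inner product: 1*2 + -3*-2 + 2*2 + 3*-1 + -1*1 + -2*-2
Products: [2, 6, 4, -3, -1, 4]
Sum = 12.
|dot| = 12.

12


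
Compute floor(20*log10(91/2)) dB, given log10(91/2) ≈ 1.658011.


||x||/||e|| = 91/2.
log10(91/2) ≈ 1.658011.
20*log10(||x||/||e||) ≈ 20*1.658011 = 33.16022.
floor(33.16022) = 33.

33


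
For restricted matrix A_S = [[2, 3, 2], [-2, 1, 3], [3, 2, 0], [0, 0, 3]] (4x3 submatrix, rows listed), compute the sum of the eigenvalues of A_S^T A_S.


Sum of eigenvalues of A_S^T A_S = trace(A_S^T A_S) = sum of squared column norms of A_S.
A_S^T A_S diagonal: [17, 14, 22].
trace = 17 + 14 + 22 = 53.

53


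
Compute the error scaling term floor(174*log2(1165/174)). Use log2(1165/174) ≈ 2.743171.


log2(n/k) = log2(1165/174) ≈ 2.743171.
k*log2(n/k) ≈ 174*2.743171 = 477.311754.
floor(477.311754) = 477.

477


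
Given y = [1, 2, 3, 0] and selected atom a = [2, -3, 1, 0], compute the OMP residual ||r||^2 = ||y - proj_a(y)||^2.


a^T a = 14.
a^T y = -1.
coeff = -1/14 = -1/14.
||r||^2 = 195/14.

195/14


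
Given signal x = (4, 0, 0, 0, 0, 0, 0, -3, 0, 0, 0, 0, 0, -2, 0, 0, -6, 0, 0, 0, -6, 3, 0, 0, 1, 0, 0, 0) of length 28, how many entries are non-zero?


Non-zero positions: [0, 7, 13, 16, 20, 21, 24].
Sparsity = 7.

7


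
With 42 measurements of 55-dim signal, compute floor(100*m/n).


100*m/n = 100*42/55 ≈ 76.3636.
floor = 76.

76


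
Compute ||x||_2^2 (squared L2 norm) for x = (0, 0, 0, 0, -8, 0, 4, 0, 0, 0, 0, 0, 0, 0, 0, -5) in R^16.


Non-zero entries: [(4, -8), (6, 4), (15, -5)]
Squares: [64, 16, 25]
||x||_2^2 = sum = 105.

105


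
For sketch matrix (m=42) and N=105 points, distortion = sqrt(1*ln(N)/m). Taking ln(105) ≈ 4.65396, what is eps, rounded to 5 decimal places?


ln(105) ≈ 4.65396.
1*ln(N)/m ≈ 1*4.65396/42 ≈ 0.11080857.
eps = sqrt(0.11080857) ≈ 0.3328792 ≈ 0.33288.

0.33288


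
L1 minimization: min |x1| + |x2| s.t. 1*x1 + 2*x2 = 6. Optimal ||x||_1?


Axis intercepts:
  x1 = 6, x2 = 0: L1 = 6
  x1 = 0, x2 = 3: L1 = 3
x* = (0, 3)
||x*||_1 = 3.

3


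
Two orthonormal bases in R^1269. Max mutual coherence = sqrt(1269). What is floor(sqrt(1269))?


35^2 = 1225 <= 1269 < 1296 = 36^2, so 35 <= sqrt(1269) < 36.
floor(sqrt(1269)) = 35.

35


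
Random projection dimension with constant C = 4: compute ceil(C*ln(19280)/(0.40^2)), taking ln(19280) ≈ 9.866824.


ln(19280) ≈ 9.866824.
eps^2 = 0.40^2 = 0.16.
C*ln(N)/eps^2 ≈ 4*9.866824/0.16 ≈ 246.6706.
m = ceil(246.6706) = 247.

247


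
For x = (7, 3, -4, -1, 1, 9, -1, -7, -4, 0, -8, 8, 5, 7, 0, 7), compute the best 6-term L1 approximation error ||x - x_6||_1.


Sorted |x_i| descending: [9, 8, 8, 7, 7, 7, 7, 5, 4, 4, 3, 1, 1, 1, 0, 0]
Keep top 6: [9, 8, 8, 7, 7, 7]
Tail entries: [7, 5, 4, 4, 3, 1, 1, 1, 0, 0]
L1 error = sum of tail = 26.

26


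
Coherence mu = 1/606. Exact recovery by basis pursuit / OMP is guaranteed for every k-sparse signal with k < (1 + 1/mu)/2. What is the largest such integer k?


1/mu = 606.
1 + 1/mu = 607.
(1 + 1/mu)/2 = 303.5 is not an integer, so k_max = floor(303.5) = 303.

303


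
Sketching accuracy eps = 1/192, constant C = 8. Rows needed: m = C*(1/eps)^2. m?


1/eps = 192.
(1/eps)^2 = 36864.
m = 8*36864 = 294912.

294912


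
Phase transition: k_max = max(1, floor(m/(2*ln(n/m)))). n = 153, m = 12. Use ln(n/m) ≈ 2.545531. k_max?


n/m = 153/12 = 51/4.
ln(n/m) ≈ 2.545531.
2*ln(n/m) ≈ 5.091062.
m/(2*ln(n/m)) ≈ 12/5.091062 ≈ 2.3571.
floor = 2.
k_max = max(1, 2) = 2.

2


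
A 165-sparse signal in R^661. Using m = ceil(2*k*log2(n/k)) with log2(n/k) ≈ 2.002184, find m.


log2(n/k) = log2(661/165) ≈ 2.002184.
2*k*log2(n/k) ≈ 2*165*2.002184 = 660.72072.
m = ceil(660.72072) = 661.

661


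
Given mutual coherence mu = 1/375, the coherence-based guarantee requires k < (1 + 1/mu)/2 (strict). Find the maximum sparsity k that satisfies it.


1/mu = 375.
1 + 1/mu = 376.
(1 + 1/mu)/2 = 188 is an integer and the inequality is strict, so k_max = 188 - 1 = 187.

187


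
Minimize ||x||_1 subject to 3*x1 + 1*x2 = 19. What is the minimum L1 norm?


Axis intercepts:
  x1 = 19/3, x2 = 0: L1 = 19/3
  x1 = 0, x2 = 19: L1 = 19
x* = (19/3, 0)
||x*||_1 = 19/3.

19/3


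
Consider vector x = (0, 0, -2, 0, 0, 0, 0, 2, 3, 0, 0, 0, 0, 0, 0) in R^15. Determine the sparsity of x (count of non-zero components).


Non-zero positions: [2, 7, 8].
Sparsity = 3.

3


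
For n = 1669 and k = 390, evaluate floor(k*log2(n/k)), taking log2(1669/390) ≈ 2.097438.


log2(n/k) = log2(1669/390) ≈ 2.097438.
k*log2(n/k) ≈ 390*2.097438 = 818.00082.
floor(818.00082) = 818.

818


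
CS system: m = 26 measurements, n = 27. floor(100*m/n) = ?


100*m/n = 100*26/27 ≈ 96.2963.
floor = 96.

96


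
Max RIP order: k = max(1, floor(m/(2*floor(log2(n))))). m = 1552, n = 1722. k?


floor(log2(1722)) = 10.
2*10 = 20.
m/(2*floor(log2(n))) = 1552/20 ≈ 77.6.
floor = 77.
k = max(1, 77) = 77.

77


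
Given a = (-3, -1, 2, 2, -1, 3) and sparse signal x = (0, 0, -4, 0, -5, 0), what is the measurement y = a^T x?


Non-zero terms: ['2*-4', '-1*-5']
Products: [-8, 5]
y = sum = -3.

-3


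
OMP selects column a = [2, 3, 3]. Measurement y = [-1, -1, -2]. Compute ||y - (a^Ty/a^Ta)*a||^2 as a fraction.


a^T a = 22.
a^T y = -11.
coeff = -11/22 = -1/2.
||r||^2 = 1/2.

1/2


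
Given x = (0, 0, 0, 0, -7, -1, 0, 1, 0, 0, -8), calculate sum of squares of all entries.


Non-zero entries: [(4, -7), (5, -1), (7, 1), (10, -8)]
Squares: [49, 1, 1, 64]
||x||_2^2 = sum = 115.

115


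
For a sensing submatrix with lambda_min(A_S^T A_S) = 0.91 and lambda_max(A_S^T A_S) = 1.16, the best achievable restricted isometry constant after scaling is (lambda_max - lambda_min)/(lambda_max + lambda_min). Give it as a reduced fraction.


lambda_max - lambda_min = 1.16 - 0.91 = 0.25.
lambda_max + lambda_min = 1.16 + 0.91 = 2.07.
delta = 0.25/2.07 = 25/207.

25/207


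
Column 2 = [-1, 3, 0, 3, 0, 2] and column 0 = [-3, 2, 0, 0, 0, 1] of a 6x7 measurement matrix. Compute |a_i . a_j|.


Inner product: -1*-3 + 3*2 + 0*0 + 3*0 + 0*0 + 2*1
Products: [3, 6, 0, 0, 0, 2]
Sum = 11.
|dot| = 11.

11


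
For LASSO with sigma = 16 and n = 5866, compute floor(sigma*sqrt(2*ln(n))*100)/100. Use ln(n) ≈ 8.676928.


ln(5866) ≈ 8.676928.
2*ln(n) ≈ 17.353856.
sqrt(2*ln(n)) ≈ sqrt(17.353856) ≈ 4.165796.
lambda ≈ 16*4.165796 = 66.652736.
floor(lambda*100)/100 = 66.65.

66.65


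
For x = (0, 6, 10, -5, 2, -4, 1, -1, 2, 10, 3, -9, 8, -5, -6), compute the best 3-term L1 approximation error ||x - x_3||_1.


Sorted |x_i| descending: [10, 10, 9, 8, 6, 6, 5, 5, 4, 3, 2, 2, 1, 1, 0]
Keep top 3: [10, 10, 9]
Tail entries: [8, 6, 6, 5, 5, 4, 3, 2, 2, 1, 1, 0]
L1 error = sum of tail = 43.

43


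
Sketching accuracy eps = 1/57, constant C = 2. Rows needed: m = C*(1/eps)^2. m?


1/eps = 57.
(1/eps)^2 = 3249.
m = 2*3249 = 6498.

6498


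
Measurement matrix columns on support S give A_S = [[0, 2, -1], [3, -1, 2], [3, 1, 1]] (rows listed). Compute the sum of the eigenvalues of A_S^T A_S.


Sum of eigenvalues of A_S^T A_S = trace(A_S^T A_S) = sum of squared column norms of A_S.
A_S^T A_S diagonal: [18, 6, 6].
trace = 18 + 6 + 6 = 30.

30


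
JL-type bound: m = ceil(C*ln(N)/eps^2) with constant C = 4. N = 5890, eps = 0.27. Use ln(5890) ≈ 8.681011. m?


ln(5890) ≈ 8.681011.
eps^2 = 0.27^2 = 0.0729.
C*ln(N)/eps^2 ≈ 4*8.681011/0.0729 ≈ 476.3243.
m = ceil(476.3243) = 477.

477


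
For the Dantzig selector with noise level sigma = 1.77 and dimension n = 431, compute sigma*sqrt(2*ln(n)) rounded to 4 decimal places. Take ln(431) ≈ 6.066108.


ln(431) ≈ 6.066108.
2*ln(n) ≈ 12.132216.
sqrt(2*ln(n)) ≈ sqrt(12.132216) ≈ 3.483133.
threshold ≈ 1.77*3.483133 = 6.16514541 ≈ 6.1651.

6.1651


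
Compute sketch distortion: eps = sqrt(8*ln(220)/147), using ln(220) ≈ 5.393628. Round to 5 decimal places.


ln(220) ≈ 5.393628.
8*ln(N)/m ≈ 8*5.393628/147 ≈ 0.29353078.
eps = sqrt(0.29353078) ≈ 0.5417848 ≈ 0.54178.

0.54178
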